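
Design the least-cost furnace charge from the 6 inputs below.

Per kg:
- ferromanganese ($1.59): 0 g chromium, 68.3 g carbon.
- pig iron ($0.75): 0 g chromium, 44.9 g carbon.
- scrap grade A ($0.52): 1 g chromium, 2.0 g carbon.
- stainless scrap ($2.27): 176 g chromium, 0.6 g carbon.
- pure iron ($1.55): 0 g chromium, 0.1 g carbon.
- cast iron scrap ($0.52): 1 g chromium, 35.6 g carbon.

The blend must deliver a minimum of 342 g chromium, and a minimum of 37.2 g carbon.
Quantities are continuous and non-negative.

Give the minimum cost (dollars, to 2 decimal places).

$4.92

Set it up as a linear program. Let x1 = kg of ferromanganese, x2 = kg of pig iron, x3 = kg of scrap grade A, x4 = kg of stainless scrap, x5 = kg of pure iron, x6 = kg of cast iron scrap.
min 1.59x1 + 0.75x2 + 0.52x3 + 2.27x4 + 1.55x5 + 0.52x6 s.t.:
  1x3 + 176x4 + 1x6 ≥ 342   (chromium)
  68.3x1 + 44.9x2 + 2x3 + 0.6x4 + 0.1x5 + 35.6x6 ≥ 37.2   (carbon)
  x1, x2, x3, x4, x5, x6 ≥ 0.
At the optimum only stainless scrap, cast iron scrap are positive (ferromanganese, pig iron, scrap grade A, pure iron = 0). The chromium and carbon requirements are met with equality.
So stainless scrap = 1.937 kg, cast iron scrap = 1.012 kg.
Total cost: 2.27·1.937 + 0.52·1.012 = 4.9232.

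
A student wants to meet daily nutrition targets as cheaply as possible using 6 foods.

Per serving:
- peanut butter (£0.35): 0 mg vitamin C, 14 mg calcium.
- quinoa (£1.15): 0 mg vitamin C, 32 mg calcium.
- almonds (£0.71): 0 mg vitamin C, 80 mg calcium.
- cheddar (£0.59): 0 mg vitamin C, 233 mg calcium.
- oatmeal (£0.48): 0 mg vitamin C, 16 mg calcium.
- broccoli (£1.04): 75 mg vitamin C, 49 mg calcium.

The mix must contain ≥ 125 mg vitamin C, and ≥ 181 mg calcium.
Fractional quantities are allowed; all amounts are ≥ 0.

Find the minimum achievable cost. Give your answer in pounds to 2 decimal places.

£1.98

Treat it as an LP. Let x1 = servings of peanut butter, x2 = servings of quinoa, x3 = servings of almonds, x4 = servings of cheddar, x5 = servings of oatmeal, x6 = servings of broccoli.
min 0.35x1 + 1.15x2 + 0.71x3 + 0.59x4 + 0.48x5 + 1.04x6 with:
  75x6 ≥ 125   (vitamin C)
  14x1 + 32x2 + 80x3 + 233x4 + 16x5 + 49x6 ≥ 181   (calcium)
  x1, x2, x3, x4, x5, x6 ≥ 0.
At the optimum only cheddar, broccoli are positive (peanut butter, quinoa, almonds, oatmeal = 0). There the vitamin C and calcium constraints are tight.
That vertex is x4 = 0.42632, x6 = 1.6667.
Cost = 0.59·0.42632 + 1.04·1.6667 = 1.9849.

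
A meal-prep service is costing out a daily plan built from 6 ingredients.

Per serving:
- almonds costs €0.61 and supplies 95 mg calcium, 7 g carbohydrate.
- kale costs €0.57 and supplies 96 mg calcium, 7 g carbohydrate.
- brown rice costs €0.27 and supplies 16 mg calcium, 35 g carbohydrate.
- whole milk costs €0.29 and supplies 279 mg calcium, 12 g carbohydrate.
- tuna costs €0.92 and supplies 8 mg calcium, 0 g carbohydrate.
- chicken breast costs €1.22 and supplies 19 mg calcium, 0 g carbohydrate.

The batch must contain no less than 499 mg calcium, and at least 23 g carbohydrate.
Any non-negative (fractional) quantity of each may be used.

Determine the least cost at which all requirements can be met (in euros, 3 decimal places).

Treat it as an LP. Let x1 = servings of almonds, x2 = servings of kale, x3 = servings of brown rice, x4 = servings of whole milk, x5 = servings of tuna, x6 = servings of chicken breast.
min 0.61x1 + 0.57x2 + 0.27x3 + 0.29x4 + 0.92x5 + 1.22x6 with:
  95x1 + 96x2 + 16x3 + 279x4 + 8x5 + 19x6 ≥ 499   (calcium)
  7x1 + 7x2 + 35x3 + 12x4 ≥ 23   (carbohydrate)
  x1, x2, x3, x4, x5, x6 ≥ 0.
The optimal basis is {brown rice, whole milk}; almonds, kale, tuna, chicken breast drop out. The calcium and carbohydrate requirements are met with equality.
So brown rice = 0.04481 servings, whole milk = 1.786 servings.
Total cost: 0.27·0.04481 + 0.29·1.786 = 0.53004.

€0.530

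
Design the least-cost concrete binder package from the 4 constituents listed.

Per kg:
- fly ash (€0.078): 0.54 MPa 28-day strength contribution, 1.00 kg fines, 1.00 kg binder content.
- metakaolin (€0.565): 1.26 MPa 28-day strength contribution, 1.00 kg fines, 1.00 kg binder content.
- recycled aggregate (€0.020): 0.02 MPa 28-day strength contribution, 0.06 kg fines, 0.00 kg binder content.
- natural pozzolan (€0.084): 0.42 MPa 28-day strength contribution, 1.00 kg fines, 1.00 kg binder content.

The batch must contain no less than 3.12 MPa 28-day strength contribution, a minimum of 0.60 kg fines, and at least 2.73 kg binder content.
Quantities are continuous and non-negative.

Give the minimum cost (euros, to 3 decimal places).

€0.451

Let x1 = kg of fly ash, x2 = kg of metakaolin, x3 = kg of recycled aggregate, x4 = kg of natural pozzolan.
min 0.078x1 + 0.565x2 + 0.02x3 + 0.084x4 s.t.:
  0.54x1 + 1.26x2 + 0.02x3 + 0.42x4 ≥ 3.12   (28-day strength contribution)
  1x1 + 1x2 + 0.06x3 + 1x4 ≥ 0.6   (fines)
  1x1 + 1x2 + 1x4 ≥ 2.73   (binder content)
  x1, x2, x3, x4 ≥ 0.
The cheapest feasible vertex uses only fly ash; metakaolin, recycled aggregate, natural pozzolan are not used. Binding constraint: 28-day strength contribution.
Solving gives x1 = 5.778.
Cost = 0.078·5.778 = 0.45068.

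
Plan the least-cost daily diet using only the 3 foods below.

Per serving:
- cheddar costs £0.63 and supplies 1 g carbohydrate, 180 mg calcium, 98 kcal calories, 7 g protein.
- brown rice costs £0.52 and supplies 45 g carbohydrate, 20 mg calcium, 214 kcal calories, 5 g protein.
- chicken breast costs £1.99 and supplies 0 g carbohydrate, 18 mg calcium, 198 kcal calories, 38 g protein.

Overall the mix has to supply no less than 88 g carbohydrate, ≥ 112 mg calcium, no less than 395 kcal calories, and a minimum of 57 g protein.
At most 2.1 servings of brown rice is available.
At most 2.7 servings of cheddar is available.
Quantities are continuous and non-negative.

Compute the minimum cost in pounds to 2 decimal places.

£3.56

Let x1 = servings of cheddar, x2 = servings of brown rice, x3 = servings of chicken breast.
min 0.63x1 + 0.52x2 + 1.99x3 with:
  1x1 + 45x2 ≥ 88   (carbohydrate)
  180x1 + 20x2 + 18x3 ≥ 112   (calcium)
  98x1 + 214x2 + 198x3 ≥ 395   (calories)
  7x1 + 5x2 + 38x3 ≥ 57   (protein)
  x2 ≤ 2.1
  x1 ≤ 2.7
  x1, x2, x3 ≥ 0.
All 3 inputs are positive at the optimum. Binding constraints: carbohydrate, calcium, protein.
Solving gives x1 = 0.2866, x2 = 1.949, x3 = 1.191.
Hence cost = 0.63·0.2866 + 0.52·1.949 + 1.99·1.191 = £3.5641.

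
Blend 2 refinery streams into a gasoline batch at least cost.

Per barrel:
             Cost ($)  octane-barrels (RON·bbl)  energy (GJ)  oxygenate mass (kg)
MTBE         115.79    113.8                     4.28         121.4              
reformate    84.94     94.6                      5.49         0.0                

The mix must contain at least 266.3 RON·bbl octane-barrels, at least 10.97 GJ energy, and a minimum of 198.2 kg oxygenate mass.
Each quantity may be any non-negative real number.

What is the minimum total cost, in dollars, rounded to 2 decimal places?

$261.33

Let x1 = barrels of MTBE, x2 = barrels of reformate.
Minimise 115.79x1 + 84.94x2 subject to:
  113.8x1 + 94.6x2 ≥ 266.3   (octane-barrels)
  4.28x1 + 5.49x2 ≥ 10.97   (energy)
  121.4x1 ≥ 198.2   (oxygenate mass)
  x1, x2 ≥ 0.
Both inputs are positive at the optimum. The octane-barrels and oxygenate mass requirements are met with equality.
Solving gives x1 = 1.6326, x2 = 0.85103.
Total cost: 115.79·1.6326 + 84.94·0.85103 = 261.3252.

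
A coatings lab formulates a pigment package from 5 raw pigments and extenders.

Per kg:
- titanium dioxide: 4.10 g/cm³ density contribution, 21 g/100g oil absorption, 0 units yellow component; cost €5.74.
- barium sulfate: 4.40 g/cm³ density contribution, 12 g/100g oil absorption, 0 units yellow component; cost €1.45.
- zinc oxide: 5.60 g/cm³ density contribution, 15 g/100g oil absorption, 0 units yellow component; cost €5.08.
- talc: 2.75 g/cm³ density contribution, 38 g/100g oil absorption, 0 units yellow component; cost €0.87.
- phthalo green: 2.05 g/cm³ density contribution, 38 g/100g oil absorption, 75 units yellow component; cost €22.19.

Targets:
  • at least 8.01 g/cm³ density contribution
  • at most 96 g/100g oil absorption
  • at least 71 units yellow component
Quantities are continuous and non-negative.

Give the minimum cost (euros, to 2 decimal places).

Let x1 = kg of titanium dioxide, x2 = kg of barium sulfate, x3 = kg of zinc oxide, x4 = kg of talc, x5 = kg of phthalo green.
Minimise 5.74x1 + 1.45x2 + 5.08x3 + 0.87x4 + 22.19x5 subject to:
  4.1x1 + 4.4x2 + 5.6x3 + 2.75x4 + 2.05x5 ≥ 8.01   (density contribution)
  21x1 + 12x2 + 15x3 + 38x4 + 38x5 ≤ 96   (oil absorption)
  75x5 ≥ 71   (yellow component)
  x1, x2, x3, x4, x5 ≥ 0.
At the optimum only barium sulfate, talc, phthalo green are positive (titanium dioxide, zinc oxide = 0). The density contribution, oil absorption, yellow component requirements are met with equality.
That vertex is x2 = 0.488535, x4 = 1.42538, x5 = 0.946667.
Objective = 1.45·0.488535 + 0.87·1.42538 + 22.19·0.946667 = 22.954997.

€22.95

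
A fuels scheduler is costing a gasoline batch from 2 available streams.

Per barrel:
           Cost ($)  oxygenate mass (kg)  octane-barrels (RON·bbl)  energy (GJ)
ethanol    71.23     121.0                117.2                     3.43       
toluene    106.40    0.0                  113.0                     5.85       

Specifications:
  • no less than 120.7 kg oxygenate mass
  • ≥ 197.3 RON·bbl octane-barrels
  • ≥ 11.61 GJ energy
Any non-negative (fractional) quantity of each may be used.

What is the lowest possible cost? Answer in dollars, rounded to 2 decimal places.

Let x1 = barrels of ethanol, x2 = barrels of toluene.
Minimise 71.23x1 + 106.4x2 subject to:
  121x1 ≥ 120.7   (oxygenate mass)
  117.2x1 + 113x2 ≥ 197.3   (octane-barrels)
  3.43x1 + 5.85x2 ≥ 11.61   (energy)
  x1, x2 ≥ 0.
Both inputs are positive at the optimum. There the oxygenate mass and energy constraints are tight.
So ethanol = 0.997521 barrels, toluene = 1.39974 barrels.
Total cost: 71.23·0.997521 + 106.4·1.39974 = 219.9858.

$219.99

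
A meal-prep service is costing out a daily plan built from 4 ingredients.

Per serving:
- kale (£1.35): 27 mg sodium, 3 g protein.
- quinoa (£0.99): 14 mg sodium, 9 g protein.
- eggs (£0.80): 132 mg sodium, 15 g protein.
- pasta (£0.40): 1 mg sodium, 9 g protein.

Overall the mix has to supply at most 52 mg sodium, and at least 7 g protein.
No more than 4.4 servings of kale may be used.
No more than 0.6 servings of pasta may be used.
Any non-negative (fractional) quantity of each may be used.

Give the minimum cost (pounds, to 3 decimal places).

£0.325

This is a linear program. Let x1 = servings of kale, x2 = servings of quinoa, x3 = servings of eggs, x4 = servings of pasta.
Minimise 1.35x1 + 0.99x2 + 0.8x3 + 0.4x4 s.t.:
  27x1 + 14x2 + 132x3 + 1x4 ≤ 52   (sodium)
  3x1 + 9x2 + 15x3 + 9x4 ≥ 7   (protein)
  x1 ≤ 4.4
  x4 ≤ 0.6
  x1, x2, x3, x4 ≥ 0.
The cheapest feasible vertex uses only eggs, pasta; kale, quinoa are not used. Binding constraints: protein and the pasta cap.
That vertex is x3 = 0.1067, x4 = 0.6.
Hence cost = 0.8·0.1067 + 0.4·0.6 = £0.32536.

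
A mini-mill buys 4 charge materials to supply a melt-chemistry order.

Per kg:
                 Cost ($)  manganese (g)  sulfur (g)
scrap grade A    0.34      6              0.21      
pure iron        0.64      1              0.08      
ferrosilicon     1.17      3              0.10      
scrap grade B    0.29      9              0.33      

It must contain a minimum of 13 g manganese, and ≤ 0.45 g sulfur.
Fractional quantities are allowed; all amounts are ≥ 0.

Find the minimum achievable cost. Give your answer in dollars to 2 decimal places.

Set it up as a linear program. Let x1 = kg of scrap grade A, x2 = kg of pure iron, x3 = kg of ferrosilicon, x4 = kg of scrap grade B.
Minimize 0.34x1 + 0.64x2 + 1.17x3 + 0.29x4 s.t.:
  6x1 + 1x2 + 3x3 + 9x4 ≥ 13   (manganese)
  0.21x1 + 0.08x2 + 0.1x3 + 0.33x4 ≤ 0.45   (sulfur)
  x1, x2, x3, x4 ≥ 0.
At the optimum only scrap grade A, ferrosilicon are positive (pure iron, scrap grade B = 0). Binding constraints: manganese and sulfur.
Optimal quantities: scrap grade A = 1.667 kg, ferrosilicon = 1 kg.
Cost = 0.34·1.667 + 1.17·1 = 1.7368.

$1.74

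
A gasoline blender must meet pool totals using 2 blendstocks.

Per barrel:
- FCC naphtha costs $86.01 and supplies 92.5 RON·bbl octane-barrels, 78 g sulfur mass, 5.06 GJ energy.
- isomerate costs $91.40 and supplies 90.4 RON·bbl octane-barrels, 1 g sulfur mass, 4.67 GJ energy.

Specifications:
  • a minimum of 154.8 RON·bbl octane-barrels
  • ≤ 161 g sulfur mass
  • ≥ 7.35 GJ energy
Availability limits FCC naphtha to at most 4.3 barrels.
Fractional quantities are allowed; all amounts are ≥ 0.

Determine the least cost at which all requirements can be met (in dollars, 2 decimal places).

$143.94

Let x1 = barrels of FCC naphtha, x2 = barrels of isomerate.
Minimize 86.01x1 + 91.4x2 subject to:
  92.5x1 + 90.4x2 ≥ 154.8   (octane-barrels)
  78x1 + 1x2 ≤ 161   (sulfur mass)
  5.06x1 + 4.67x2 ≥ 7.35   (energy)
  x1 ≤ 4.3
  x1, x2 ≥ 0.
At the optimum only FCC naphtha is positive (isomerate = 0). There the octane-barrels constraint is tight.
That vertex is x1 = 1.6735.
Cost = 86.01·1.6735 = 143.9377.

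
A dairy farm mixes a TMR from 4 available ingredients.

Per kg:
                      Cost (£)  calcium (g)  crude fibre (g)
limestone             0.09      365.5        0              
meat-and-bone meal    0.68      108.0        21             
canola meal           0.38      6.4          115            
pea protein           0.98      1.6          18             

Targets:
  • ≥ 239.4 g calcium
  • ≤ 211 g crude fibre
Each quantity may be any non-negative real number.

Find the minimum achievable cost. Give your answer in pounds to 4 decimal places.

£0.0589

Let x1 = kg of limestone, x2 = kg of meat-and-bone meal, x3 = kg of canola meal, x4 = kg of pea protein.
min 0.09x1 + 0.68x2 + 0.38x3 + 0.98x4 subject to:
  365.5x1 + 108x2 + 6.4x3 + 1.6x4 ≥ 239.4   (calcium)
  21x2 + 115x3 + 18x4 ≤ 211   (crude fibre)
  x1, x2, x3, x4 ≥ 0.
At the optimum only limestone is positive (meat-and-bone meal, canola meal, pea protein = 0). Binding constraint: calcium.
That vertex is x1 = 0.65499.
Hence cost = 0.09·0.65499 = £0.058949.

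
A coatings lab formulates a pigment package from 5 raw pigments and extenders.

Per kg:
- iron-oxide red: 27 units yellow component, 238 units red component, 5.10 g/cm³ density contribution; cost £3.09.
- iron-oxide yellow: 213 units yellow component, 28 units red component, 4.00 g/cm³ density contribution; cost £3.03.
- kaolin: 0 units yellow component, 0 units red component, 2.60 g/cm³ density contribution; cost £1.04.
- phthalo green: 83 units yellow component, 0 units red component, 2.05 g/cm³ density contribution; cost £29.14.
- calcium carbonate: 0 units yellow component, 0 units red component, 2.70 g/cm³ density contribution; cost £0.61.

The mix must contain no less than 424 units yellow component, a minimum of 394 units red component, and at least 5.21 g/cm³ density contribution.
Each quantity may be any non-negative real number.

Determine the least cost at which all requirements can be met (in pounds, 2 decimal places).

£9.94

This is a linear program. Let x1 = kg of iron-oxide red, x2 = kg of iron-oxide yellow, x3 = kg of kaolin, x4 = kg of phthalo green, x5 = kg of calcium carbonate.
Minimize 3.09x1 + 3.03x2 + 1.04x3 + 29.14x4 + 0.61x5 s.t.:
  27x1 + 213x2 + 83x4 ≥ 424   (yellow component)
  238x1 + 28x2 ≥ 394   (red component)
  5.1x1 + 4x2 + 2.6x3 + 2.05x4 + 2.7x5 ≥ 5.21   (density contribution)
  x1, x2, x3, x4, x5 ≥ 0.
The optimal basis is {iron-oxide red, iron-oxide yellow}; kaolin, phthalo green, calcium carbonate drop out. The yellow component and red component requirements are met with equality.
Solving gives x1 = 1.443, x2 = 1.808.
Objective = 3.09·1.443 + 3.03·1.808 = 9.9371.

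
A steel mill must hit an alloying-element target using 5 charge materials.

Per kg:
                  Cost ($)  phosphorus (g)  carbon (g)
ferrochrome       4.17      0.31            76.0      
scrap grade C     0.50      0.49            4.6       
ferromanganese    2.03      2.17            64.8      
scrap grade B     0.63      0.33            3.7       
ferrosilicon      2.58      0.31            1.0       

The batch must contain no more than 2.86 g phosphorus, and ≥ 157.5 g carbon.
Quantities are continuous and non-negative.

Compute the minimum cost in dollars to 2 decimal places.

$6.87

Let x1 = kg of ferrochrome, x2 = kg of scrap grade C, x3 = kg of ferromanganese, x4 = kg of scrap grade B, x5 = kg of ferrosilicon.
Minimise 4.17x1 + 0.5x2 + 2.03x3 + 0.63x4 + 2.58x5 s.t.:
  0.31x1 + 0.49x2 + 2.17x3 + 0.33x4 + 0.31x5 ≤ 2.86   (phosphorus)
  76x1 + 4.6x2 + 64.8x3 + 3.7x4 + 1x5 ≥ 157.5   (carbon)
  x1, x2, x3, x4, x5 ≥ 0.
The minimum-cost mix takes nothing from scrap grade C, scrap grade B, ferrosilicon — only ferrochrome, ferromanganese. The phosphorus and carbon requirements are met with equality.
That vertex is x1 = 1.08, x3 = 1.164.
Total cost: 4.17·1.08 + 2.03·1.164 = 6.8665.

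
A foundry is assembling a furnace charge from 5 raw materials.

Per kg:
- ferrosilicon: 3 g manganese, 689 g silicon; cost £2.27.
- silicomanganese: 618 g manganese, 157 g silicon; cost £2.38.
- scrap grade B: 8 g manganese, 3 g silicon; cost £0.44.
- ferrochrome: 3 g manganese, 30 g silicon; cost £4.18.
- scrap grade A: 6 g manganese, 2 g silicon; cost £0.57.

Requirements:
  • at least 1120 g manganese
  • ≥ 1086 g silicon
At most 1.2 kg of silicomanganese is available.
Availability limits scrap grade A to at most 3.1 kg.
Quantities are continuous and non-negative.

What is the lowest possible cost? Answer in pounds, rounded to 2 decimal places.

£25.98

Treat it as an LP. Let x1 = kg of ferrosilicon, x2 = kg of silicomanganese, x3 = kg of scrap grade B, x4 = kg of ferrochrome, x5 = kg of scrap grade A.
min 2.27x1 + 2.38x2 + 0.44x3 + 4.18x4 + 0.57x5 s.t.:
  3x1 + 618x2 + 8x3 + 3x4 + 6x5 ≥ 1120   (manganese)
  689x1 + 157x2 + 3x3 + 30x4 + 2x5 ≥ 1086   (silicon)
  x2 ≤ 1.2
  x5 ≤ 3.1
  x1, x2, x3, x4, x5 ≥ 0.
At the optimum only ferrosilicon, silicomanganese, scrap grade B are positive (ferrochrome, scrap grade A = 0). Binding constraints: manganese, silicon, the silicomanganese cap.
Solving gives x1 = 1.099, x2 = 1.2, x3 = 46.89.
Total cost: 2.27·1.099 + 2.38·1.2 + 0.44·46.89 = 25.9823.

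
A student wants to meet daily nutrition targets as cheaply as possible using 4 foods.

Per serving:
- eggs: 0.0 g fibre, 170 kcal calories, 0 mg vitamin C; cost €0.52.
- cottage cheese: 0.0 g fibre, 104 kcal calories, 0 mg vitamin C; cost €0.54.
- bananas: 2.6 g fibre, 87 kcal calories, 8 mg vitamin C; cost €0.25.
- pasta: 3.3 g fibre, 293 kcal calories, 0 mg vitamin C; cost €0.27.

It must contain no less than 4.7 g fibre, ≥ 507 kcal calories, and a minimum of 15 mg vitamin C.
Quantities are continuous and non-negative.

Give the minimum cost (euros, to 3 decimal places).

€0.786

This is a linear program. Let x1 = servings of eggs, x2 = servings of cottage cheese, x3 = servings of bananas, x4 = servings of pasta.
min 0.52x1 + 0.54x2 + 0.25x3 + 0.27x4 with:
  2.6x3 + 3.3x4 ≥ 4.7   (fibre)
  170x1 + 104x2 + 87x3 + 293x4 ≥ 507   (calories)
  8x3 ≥ 15   (vitamin C)
  x1, x2, x3, x4 ≥ 0.
The minimum-cost mix takes nothing from eggs, cottage cheese — only bananas, pasta. There the calories and vitamin C constraints are tight.
Solving gives x3 = 1.875, x4 = 1.174.
Total cost: 0.25·1.875 + 0.27·1.174 = 0.78573.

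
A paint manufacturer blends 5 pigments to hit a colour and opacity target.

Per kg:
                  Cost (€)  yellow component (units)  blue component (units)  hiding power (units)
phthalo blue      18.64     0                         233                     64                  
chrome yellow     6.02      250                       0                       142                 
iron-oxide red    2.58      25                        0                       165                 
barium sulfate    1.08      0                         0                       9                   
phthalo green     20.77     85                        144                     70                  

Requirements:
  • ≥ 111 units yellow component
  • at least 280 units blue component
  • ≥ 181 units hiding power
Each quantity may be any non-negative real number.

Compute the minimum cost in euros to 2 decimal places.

Let x1 = kg of phthalo blue, x2 = kg of chrome yellow, x3 = kg of iron-oxide red, x4 = kg of barium sulfate, x5 = kg of phthalo green.
min 18.64x1 + 6.02x2 + 2.58x3 + 1.08x4 + 20.77x5 with:
  250x2 + 25x3 + 85x5 ≥ 111   (yellow component)
  233x1 + 144x5 ≥ 280   (blue component)
  64x1 + 142x2 + 165x3 + 9x4 + 70x5 ≥ 181   (hiding power)
  x1, x2, x3, x4, x5 ≥ 0.
The cheapest feasible vertex uses only phthalo blue, chrome yellow, iron-oxide red; barium sulfate, phthalo green are not used. Binding constraints: yellow component, blue component, hiding power.
That vertex is x1 = 1.2017, x2 = 0.41678, x3 = 0.27216.
Total cost: 18.64·1.2017 + 6.02·0.41678 + 2.58·0.27216 = 25.6109.

€25.61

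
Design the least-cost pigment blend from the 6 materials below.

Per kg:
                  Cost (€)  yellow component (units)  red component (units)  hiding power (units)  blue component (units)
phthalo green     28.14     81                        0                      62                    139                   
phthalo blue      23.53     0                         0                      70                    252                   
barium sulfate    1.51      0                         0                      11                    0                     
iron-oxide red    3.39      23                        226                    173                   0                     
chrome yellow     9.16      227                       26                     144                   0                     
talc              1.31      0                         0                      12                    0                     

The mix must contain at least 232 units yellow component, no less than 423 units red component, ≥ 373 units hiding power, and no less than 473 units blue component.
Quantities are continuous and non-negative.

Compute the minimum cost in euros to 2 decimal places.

€57.90

Let x1 = kg of phthalo green, x2 = kg of phthalo blue, x3 = kg of barium sulfate, x4 = kg of iron-oxide red, x5 = kg of chrome yellow, x6 = kg of talc.
Minimise 28.14x1 + 23.53x2 + 1.51x3 + 3.39x4 + 9.16x5 + 1.31x6 with:
  81x1 + 23x4 + 227x5 ≥ 232   (yellow component)
  226x4 + 26x5 ≥ 423   (red component)
  62x1 + 70x2 + 11x3 + 173x4 + 144x5 + 12x6 ≥ 373   (hiding power)
  139x1 + 252x2 ≥ 473   (blue component)
  x1, x2, x3, x4, x5, x6 ≥ 0.
The cheapest feasible vertex uses only phthalo blue, iron-oxide red, chrome yellow; phthalo green, barium sulfate, talc are not used. The yellow component, red component, blue component requirements are met with equality.
Optimal quantities: phthalo blue = 1.877 kg, iron-oxide red = 1.775 kg, chrome yellow = 0.8422 kg.
Hence cost = 23.53·1.877 + 3.39·1.775 + 9.16·0.8422 = €57.8976.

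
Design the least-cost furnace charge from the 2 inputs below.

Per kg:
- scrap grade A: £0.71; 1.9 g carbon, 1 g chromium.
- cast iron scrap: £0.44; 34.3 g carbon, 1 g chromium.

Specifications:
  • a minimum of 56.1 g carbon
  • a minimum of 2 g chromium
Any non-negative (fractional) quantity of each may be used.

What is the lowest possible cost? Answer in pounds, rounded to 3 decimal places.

Treat it as an LP. Let x1 = kg of scrap grade A, x2 = kg of cast iron scrap.
Minimize 0.71x1 + 0.44x2 s.t.:
  1.9x1 + 34.3x2 ≥ 56.1   (carbon)
  1x1 + 1x2 ≥ 2   (chromium)
  x1, x2 ≥ 0.
The minimum-cost mix takes nothing from scrap grade A — only cast iron scrap. There the chromium constraint is tight.
Solving gives x2 = 2.
Cost = 0.44·2 = 0.88000.

£0.880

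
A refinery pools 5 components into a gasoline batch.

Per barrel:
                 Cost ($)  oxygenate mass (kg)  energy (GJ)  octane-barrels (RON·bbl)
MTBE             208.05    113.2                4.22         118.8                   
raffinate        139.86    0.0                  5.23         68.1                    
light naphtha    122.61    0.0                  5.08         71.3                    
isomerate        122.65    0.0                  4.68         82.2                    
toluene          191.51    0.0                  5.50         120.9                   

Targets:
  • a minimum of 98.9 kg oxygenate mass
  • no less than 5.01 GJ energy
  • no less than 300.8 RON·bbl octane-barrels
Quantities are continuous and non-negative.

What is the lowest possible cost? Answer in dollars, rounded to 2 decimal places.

$475.72

Let x1 = barrels of MTBE, x2 = barrels of raffinate, x3 = barrels of light naphtha, x4 = barrels of isomerate, x5 = barrels of toluene.
min 208.05x1 + 139.86x2 + 122.61x3 + 122.65x4 + 191.51x5 subject to:
  113.2x1 ≥ 98.9   (oxygenate mass)
  4.22x1 + 5.23x2 + 5.08x3 + 4.68x4 + 5.5x5 ≥ 5.01   (energy)
  118.8x1 + 68.1x2 + 71.3x3 + 82.2x4 + 120.9x5 ≥ 300.8   (octane-barrels)
  x1, x2, x3, x4, x5 ≥ 0.
The optimal basis is {MTBE, isomerate}; raffinate, light naphtha, toluene drop out. The oxygenate mass and octane-barrels requirements are met with equality.
Optimal quantities: MTBE = 0.87367 barrels, isomerate = 2.3967 barrels.
Cost = 208.05·0.87367 + 122.65·2.3967 = 475.7223.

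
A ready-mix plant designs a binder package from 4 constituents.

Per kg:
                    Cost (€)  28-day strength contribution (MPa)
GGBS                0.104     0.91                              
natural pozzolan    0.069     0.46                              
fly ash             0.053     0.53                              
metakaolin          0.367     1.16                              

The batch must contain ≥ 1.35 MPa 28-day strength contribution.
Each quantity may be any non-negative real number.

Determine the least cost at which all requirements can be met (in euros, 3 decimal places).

Set it up as a linear program. Let x1 = kg of GGBS, x2 = kg of natural pozzolan, x3 = kg of fly ash, x4 = kg of metakaolin.
min 0.104x1 + 0.069x2 + 0.053x3 + 0.367x4 with:
  0.91x1 + 0.46x2 + 0.53x3 + 1.16x4 ≥ 1.35   (28-day strength contribution)
  x1, x2, x3, x4 ≥ 0.
At the optimum only fly ash is positive (GGBS, natural pozzolan, metakaolin = 0). Binding constraint: 28-day strength contribution.
Solving gives x3 = 2.547.
Objective = 0.053·2.547 = 0.13499.

€0.135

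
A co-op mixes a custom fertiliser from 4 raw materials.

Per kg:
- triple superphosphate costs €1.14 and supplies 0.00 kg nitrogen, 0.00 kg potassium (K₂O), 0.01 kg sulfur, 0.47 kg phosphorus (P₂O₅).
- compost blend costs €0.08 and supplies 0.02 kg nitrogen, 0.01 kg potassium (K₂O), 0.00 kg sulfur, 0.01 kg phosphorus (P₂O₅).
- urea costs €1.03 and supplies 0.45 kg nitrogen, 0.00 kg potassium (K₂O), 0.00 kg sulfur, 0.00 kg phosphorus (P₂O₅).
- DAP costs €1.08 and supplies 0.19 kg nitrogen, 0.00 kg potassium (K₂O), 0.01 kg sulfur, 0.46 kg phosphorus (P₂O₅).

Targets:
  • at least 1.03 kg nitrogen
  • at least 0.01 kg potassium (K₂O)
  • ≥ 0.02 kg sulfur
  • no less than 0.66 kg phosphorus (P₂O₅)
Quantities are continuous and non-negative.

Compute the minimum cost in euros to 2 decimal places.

€3.68

Let x1 = kg of triple superphosphate, x2 = kg of compost blend, x3 = kg of urea, x4 = kg of DAP.
min 1.14x1 + 0.08x2 + 1.03x3 + 1.08x4 s.t.:
  0.02x2 + 0.45x3 + 0.19x4 ≥ 1.03   (nitrogen)
  0.01x2 ≥ 0.01   (potassium (K₂O))
  0.01x1 + 0.01x4 ≥ 0.02   (sulfur)
  0.47x1 + 0.01x2 + 0.46x4 ≥ 0.66   (phosphorus (P₂O₅))
  x1, x2, x3, x4 ≥ 0.
The optimal basis is {compost blend, urea, DAP}; triple superphosphate drops out. The nitrogen, potassium (K₂O), sulfur requirements are met with equality.
Optimal quantities: compost blend = 1 kg, urea = 1.4 kg, DAP = 2 kg.
Total cost: 0.08·1 + 1.03·1.4 + 1.08·2 = 3.6820.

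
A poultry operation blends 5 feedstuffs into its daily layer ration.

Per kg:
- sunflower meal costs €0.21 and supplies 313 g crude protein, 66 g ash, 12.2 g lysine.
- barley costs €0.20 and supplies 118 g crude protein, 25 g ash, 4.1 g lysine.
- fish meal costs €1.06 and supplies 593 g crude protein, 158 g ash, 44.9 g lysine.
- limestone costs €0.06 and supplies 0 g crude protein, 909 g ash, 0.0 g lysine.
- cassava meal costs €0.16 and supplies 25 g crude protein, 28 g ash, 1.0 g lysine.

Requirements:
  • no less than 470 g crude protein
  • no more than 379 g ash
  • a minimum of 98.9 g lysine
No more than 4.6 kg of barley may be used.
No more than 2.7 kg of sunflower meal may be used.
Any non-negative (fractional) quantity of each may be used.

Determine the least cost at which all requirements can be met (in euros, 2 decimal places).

€2.23

Let x1 = kg of sunflower meal, x2 = kg of barley, x3 = kg of fish meal, x4 = kg of limestone, x5 = kg of cassava meal.
min 0.21x1 + 0.2x2 + 1.06x3 + 0.06x4 + 0.16x5 s.t.:
  313x1 + 118x2 + 593x3 + 25x5 ≥ 470   (crude protein)
  66x1 + 25x2 + 158x3 + 909x4 + 28x5 ≤ 379   (ash)
  12.2x1 + 4.1x2 + 44.9x3 + 1x5 ≥ 98.9   (lysine)
  x2 ≤ 4.6
  x1 ≤ 2.7
  x1, x2, x3, x4, x5 ≥ 0.
At the optimum only sunflower meal, fish meal are positive (barley, limestone, cassava meal = 0). The ash and lysine requirements are met with equality.
So sunflower meal = 1.343 kg, fish meal = 1.838 kg.
Total cost: 0.21·1.343 + 1.06·1.838 = 2.2303.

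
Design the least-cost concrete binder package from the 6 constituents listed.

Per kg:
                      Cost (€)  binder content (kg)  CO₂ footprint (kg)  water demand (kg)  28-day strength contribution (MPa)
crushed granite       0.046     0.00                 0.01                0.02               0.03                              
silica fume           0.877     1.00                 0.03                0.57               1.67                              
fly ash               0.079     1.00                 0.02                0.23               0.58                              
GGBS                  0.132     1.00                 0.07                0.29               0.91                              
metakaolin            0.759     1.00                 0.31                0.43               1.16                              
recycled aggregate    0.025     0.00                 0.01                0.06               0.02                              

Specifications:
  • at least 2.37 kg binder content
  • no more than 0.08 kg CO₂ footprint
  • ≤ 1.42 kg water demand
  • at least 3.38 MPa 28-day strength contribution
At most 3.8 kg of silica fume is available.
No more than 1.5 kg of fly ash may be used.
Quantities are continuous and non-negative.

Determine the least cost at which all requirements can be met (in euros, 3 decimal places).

€1.405

Treat it as an LP. Let x1 = kg of crushed granite, x2 = kg of silica fume, x3 = kg of fly ash, x4 = kg of GGBS, x5 = kg of metakaolin, x6 = kg of recycled aggregate.
Minimize 0.046x1 + 0.877x2 + 0.079x3 + 0.132x4 + 0.759x5 + 0.025x6 with:
  1x2 + 1x3 + 1x4 + 1x5 ≥ 2.37   (binder content)
  0.01x1 + 0.03x2 + 0.02x3 + 0.07x4 + 0.31x5 + 0.01x6 ≤ 0.08   (CO₂ footprint)
  0.02x1 + 0.57x2 + 0.23x3 + 0.29x4 + 0.43x5 + 0.06x6 ≤ 1.42   (water demand)
  0.03x1 + 1.67x2 + 0.58x3 + 0.91x4 + 1.16x5 + 0.02x6 ≥ 3.38   (28-day strength contribution)
  x2 ≤ 3.8
  x3 ≤ 1.5
  x1, x2, x3, x4, x5, x6 ≥ 0.
The minimum-cost mix takes nothing from crushed granite, metakaolin, recycled aggregate — only silica fume, fly ash, GGBS. Binding constraints: CO₂ footprint, 28-day strength contribution, the fly ash cap.
That vertex is x2 = 1.453, x3 = 1.5, x4 = 0.09152.
Total cost: 0.877·1.453 + 0.079·1.5 + 0.132·0.09152 = 1.40486.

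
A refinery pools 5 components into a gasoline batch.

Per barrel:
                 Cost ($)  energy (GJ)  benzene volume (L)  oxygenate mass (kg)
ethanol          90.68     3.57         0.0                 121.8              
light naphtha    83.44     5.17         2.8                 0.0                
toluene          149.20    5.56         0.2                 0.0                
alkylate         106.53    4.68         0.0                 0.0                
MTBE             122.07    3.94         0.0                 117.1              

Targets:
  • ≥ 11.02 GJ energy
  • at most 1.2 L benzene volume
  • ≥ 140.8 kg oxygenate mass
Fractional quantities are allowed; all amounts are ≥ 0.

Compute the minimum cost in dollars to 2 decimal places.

This is a linear program. Let x1 = barrels of ethanol, x2 = barrels of light naphtha, x3 = barrels of toluene, x4 = barrels of alkylate, x5 = barrels of MTBE.
min 90.68x1 + 83.44x2 + 149.2x3 + 106.53x4 + 122.07x5 with:
  3.57x1 + 5.17x2 + 5.56x3 + 4.68x4 + 3.94x5 ≥ 11.02   (energy)
  2.8x2 + 0.2x3 ≤ 1.2   (benzene volume)
  121.8x1 + 117.1x5 ≥ 140.8   (oxygenate mass)
  x1, x2, x3, x4, x5 ≥ 0.
The optimal basis is {ethanol, light naphtha, alkylate}; toluene, MTBE drop out. The energy, benzene volume, oxygenate mass requirements are met with equality.
So ethanol = 1.156 barrels, light naphtha = 0.42857 barrels, alkylate = 0.99944 barrels.
Cost = 90.68·1.156 + 83.44·0.42857 + 106.53·0.99944 = 247.0563.

$247.06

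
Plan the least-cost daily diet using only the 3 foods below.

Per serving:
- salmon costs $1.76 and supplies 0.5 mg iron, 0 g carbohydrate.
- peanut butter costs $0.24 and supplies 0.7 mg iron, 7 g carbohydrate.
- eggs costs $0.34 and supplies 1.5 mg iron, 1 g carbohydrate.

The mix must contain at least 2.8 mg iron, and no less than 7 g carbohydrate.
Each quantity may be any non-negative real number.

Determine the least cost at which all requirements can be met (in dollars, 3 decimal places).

Let x1 = servings of salmon, x2 = servings of peanut butter, x3 = servings of eggs.
Minimise 1.76x1 + 0.24x2 + 0.34x3 subject to:
  0.5x1 + 0.7x2 + 1.5x3 ≥ 2.8   (iron)
  7x2 + 1x3 ≥ 7   (carbohydrate)
  x1, x2, x3 ≥ 0.
The optimal basis is {peanut butter, eggs}; salmon drops out. The iron and carbohydrate requirements are met with equality.
Solving gives x2 = 0.7857, x3 = 1.5.
Total cost: 0.24·0.7857 + 0.34·1.5 = 0.69857.

$0.699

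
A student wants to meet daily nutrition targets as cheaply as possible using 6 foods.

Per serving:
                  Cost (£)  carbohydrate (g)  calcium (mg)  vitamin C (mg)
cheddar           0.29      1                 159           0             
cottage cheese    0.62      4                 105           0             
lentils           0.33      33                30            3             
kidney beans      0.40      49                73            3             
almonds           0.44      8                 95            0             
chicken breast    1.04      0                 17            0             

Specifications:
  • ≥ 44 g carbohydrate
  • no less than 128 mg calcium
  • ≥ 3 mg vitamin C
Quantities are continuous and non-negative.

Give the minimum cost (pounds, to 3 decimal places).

£0.500

Let x1 = servings of cheddar, x2 = servings of cottage cheese, x3 = servings of lentils, x4 = servings of kidney beans, x5 = servings of almonds, x6 = servings of chicken breast.
Minimize 0.29x1 + 0.62x2 + 0.33x3 + 0.4x4 + 0.44x5 + 1.04x6 subject to:
  1x1 + 4x2 + 33x3 + 49x4 + 8x5 ≥ 44   (carbohydrate)
  159x1 + 105x2 + 30x3 + 73x4 + 95x5 + 17x6 ≥ 128   (calcium)
  3x3 + 3x4 ≥ 3   (vitamin C)
  x1, x2, x3, x4, x5, x6 ≥ 0.
The cheapest feasible vertex uses only cheddar, kidney beans; cottage cheese, lentils, almonds, chicken breast are not used. The calcium and vitamin C requirements are met with equality.
Optimal quantities: cheddar = 0.3459 servings, kidney beans = 1 serving.
Objective = 0.29·0.3459 + 0.4·1 = 0.50031.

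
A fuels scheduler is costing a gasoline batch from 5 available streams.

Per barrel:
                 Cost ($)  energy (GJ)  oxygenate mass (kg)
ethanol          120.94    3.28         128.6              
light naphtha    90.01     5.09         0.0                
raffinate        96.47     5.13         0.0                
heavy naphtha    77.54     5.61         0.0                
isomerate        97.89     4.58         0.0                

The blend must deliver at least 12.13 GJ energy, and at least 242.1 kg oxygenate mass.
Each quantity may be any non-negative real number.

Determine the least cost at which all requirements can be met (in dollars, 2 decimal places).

This is a linear program. Let x1 = barrels of ethanol, x2 = barrels of light naphtha, x3 = barrels of raffinate, x4 = barrels of heavy naphtha, x5 = barrels of isomerate.
Minimise 120.94x1 + 90.01x2 + 96.47x3 + 77.54x4 + 97.89x5 s.t.:
  3.28x1 + 5.09x2 + 5.13x3 + 5.61x4 + 4.58x5 ≥ 12.13   (energy)
  128.6x1 ≥ 242.1   (oxygenate mass)
  x1, x2, x3, x4, x5 ≥ 0.
At the optimum only ethanol, heavy naphtha are positive (light naphtha, raffinate, isomerate = 0). Binding constraints: energy and oxygenate mass.
So ethanol = 1.8826 barrels, heavy naphtha = 1.0615 barrels.
Objective = 120.94·1.8826 + 77.54·1.0615 = 309.9904.

$309.99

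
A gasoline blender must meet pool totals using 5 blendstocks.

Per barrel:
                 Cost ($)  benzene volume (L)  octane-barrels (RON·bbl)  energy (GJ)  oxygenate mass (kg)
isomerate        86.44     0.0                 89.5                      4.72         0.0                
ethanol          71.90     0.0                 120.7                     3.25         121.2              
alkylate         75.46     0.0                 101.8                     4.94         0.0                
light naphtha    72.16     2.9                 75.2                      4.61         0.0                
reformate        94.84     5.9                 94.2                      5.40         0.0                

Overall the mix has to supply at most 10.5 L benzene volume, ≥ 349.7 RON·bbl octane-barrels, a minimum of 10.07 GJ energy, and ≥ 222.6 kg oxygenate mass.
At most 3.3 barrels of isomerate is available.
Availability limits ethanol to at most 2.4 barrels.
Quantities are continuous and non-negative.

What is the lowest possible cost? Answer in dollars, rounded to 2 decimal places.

This is a linear program. Let x1 = barrels of isomerate, x2 = barrels of ethanol, x3 = barrels of alkylate, x4 = barrels of light naphtha, x5 = barrels of reformate.
Minimize 86.44x1 + 71.9x2 + 75.46x3 + 72.16x4 + 94.84x5 with:
  2.9x4 + 5.9x5 ≤ 10.5   (benzene volume)
  89.5x1 + 120.7x2 + 101.8x3 + 75.2x4 + 94.2x5 ≥ 349.7   (octane-barrels)
  4.72x1 + 3.25x2 + 4.94x3 + 4.61x4 + 5.4x5 ≥ 10.07   (energy)
  121.2x2 ≥ 222.6   (oxygenate mass)
  x1 ≤ 3.3
  x2 ≤ 2.4
  x1, x2, x3, x4, x5 ≥ 0.
At the optimum only ethanol, alkylate are positive (isomerate, light naphtha, reformate = 0). There the octane-barrels and the ethanol cap constraints are tight.
So ethanol = 2.4 barrels, alkylate = 0.5896 barrels.
Objective = 71.9·2.4 + 75.46·0.5896 = 217.0512.

$217.05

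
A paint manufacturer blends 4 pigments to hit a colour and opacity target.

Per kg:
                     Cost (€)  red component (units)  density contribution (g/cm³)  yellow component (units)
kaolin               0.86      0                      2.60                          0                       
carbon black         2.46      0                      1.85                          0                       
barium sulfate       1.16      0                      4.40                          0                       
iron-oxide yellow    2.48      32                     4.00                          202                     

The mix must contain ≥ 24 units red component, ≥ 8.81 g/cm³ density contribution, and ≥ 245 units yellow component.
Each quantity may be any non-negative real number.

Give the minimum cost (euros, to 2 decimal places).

€4.05

Let x1 = kg of kaolin, x2 = kg of carbon black, x3 = kg of barium sulfate, x4 = kg of iron-oxide yellow.
Minimize 0.86x1 + 2.46x2 + 1.16x3 + 2.48x4 s.t.:
  32x4 ≥ 24   (red component)
  2.6x1 + 1.85x2 + 4.4x3 + 4x4 ≥ 8.81   (density contribution)
  202x4 ≥ 245   (yellow component)
  x1, x2, x3, x4 ≥ 0.
The minimum-cost mix takes nothing from kaolin, carbon black — only barium sulfate, iron-oxide yellow. The density contribution and yellow component requirements are met with equality.
That vertex is x3 = 0.8997, x4 = 1.213.
Objective = 1.16·0.8997 + 2.48·1.213 = 4.0519.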